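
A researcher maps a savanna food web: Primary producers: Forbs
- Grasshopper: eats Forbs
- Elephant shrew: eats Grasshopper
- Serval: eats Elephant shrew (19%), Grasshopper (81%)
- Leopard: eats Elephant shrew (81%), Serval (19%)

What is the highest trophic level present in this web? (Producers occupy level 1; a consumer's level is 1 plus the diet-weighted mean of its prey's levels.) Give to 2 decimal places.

4.04

Grasshopper: 1 + 1 = 2
Elephant shrew: 1 + 2 = 3
Serval: 1 + (0.19×3 + 0.81×2) = 3.19
Leopard: 1 + (0.81×3 + 0.19×3.19) = 4.0361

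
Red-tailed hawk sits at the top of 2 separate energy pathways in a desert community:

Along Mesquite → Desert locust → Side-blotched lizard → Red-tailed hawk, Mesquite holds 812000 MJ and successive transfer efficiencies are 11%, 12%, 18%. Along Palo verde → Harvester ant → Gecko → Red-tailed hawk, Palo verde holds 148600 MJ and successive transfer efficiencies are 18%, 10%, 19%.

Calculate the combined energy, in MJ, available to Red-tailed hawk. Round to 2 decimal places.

Via Mesquite: 812000 × 0.11 × 0.12 × 0.18 = 1929.312 MJ
Via Palo verde: 148600 × 0.18 × 0.1 × 0.19 = 508.212 MJ
Total at Red-tailed hawk: 1929.312 + 508.212 = 2437.524 MJ

2437.52 MJ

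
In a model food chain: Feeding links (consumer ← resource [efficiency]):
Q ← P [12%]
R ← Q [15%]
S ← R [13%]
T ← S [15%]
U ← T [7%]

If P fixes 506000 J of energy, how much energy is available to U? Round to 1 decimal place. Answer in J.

Q: 506000 × 0.12 = 60720 J
R: 60720 × 0.15 = 9108 J
S: 9108 × 0.13 = 1184.04 J
T: 1184.04 × 0.15 = 177.606 J
U: 177.606 × 0.07 = 12.43242 J

12.4 J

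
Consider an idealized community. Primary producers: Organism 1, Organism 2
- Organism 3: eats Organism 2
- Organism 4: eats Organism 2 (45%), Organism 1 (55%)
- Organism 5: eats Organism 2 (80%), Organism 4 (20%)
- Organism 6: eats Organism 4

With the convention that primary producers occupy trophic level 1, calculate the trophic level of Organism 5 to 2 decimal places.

Organism 3: 1 + 1 = 2
Organism 4: 1 + (0.45×1 + 0.55×1) = 2
Organism 5: 1 + (0.8×1 + 0.2×2) = 2.2
Organism 6: 1 + 2 = 3

2.20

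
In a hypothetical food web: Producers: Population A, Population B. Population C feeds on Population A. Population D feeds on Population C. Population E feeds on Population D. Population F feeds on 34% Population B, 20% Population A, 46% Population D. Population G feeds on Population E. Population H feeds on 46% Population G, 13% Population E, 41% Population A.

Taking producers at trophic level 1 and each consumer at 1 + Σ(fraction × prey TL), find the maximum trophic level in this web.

Population C: 1 + 1 = 2
Population D: 1 + 2 = 3
Population E: 1 + 3 = 4
Population F: 1 + (0.34×1 + 0.2×1 + 0.46×3) = 2.92
Population G: 1 + 4 = 5
Population H: 1 + (0.46×5 + 0.13×4 + 0.41×1) = 4.23

5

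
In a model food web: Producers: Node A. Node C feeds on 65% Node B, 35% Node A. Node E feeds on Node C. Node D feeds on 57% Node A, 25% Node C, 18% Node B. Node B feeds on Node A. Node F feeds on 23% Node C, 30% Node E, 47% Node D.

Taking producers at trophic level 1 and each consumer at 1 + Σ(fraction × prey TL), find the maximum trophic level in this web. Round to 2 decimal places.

Node B: 1 + 1 = 2
Node C: 1 + (0.65×2 + 0.35×1) = 2.65
Node D: 1 + (0.57×1 + 0.25×2.65 + 0.18×2) = 2.5925
Node E: 1 + 2.65 = 3.65
Node F: 1 + (0.23×2.65 + 0.3×3.65 + 0.47×2.5925) = 3.922975

3.92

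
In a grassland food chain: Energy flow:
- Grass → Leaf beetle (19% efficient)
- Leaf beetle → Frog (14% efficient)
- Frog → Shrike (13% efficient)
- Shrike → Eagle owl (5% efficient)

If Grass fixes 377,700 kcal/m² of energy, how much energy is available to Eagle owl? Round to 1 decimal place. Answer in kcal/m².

65.3 kcal/m²

Leaf beetle: 377700 × 0.19 = 71763 kcal/m²
Frog: 71763 × 0.14 = 10046.82 kcal/m²
Shrike: 10046.82 × 0.13 = 1306.0866 kcal/m²
Eagle owl: 1306.0866 × 0.05 = 65.30433 kcal/m²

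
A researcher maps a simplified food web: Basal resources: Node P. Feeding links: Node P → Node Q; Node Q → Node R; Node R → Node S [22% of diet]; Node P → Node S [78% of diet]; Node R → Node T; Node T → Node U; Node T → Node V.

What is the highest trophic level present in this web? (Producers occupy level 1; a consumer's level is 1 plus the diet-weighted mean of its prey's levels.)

5

Node Q: 1 + 1 = 2
Node R: 1 + 2 = 3
Node S: 1 + (0.22×3 + 0.78×1) = 2.44
Node T: 1 + 3 = 4
Node U: 1 + 4 = 5
Node V: 1 + 4 = 5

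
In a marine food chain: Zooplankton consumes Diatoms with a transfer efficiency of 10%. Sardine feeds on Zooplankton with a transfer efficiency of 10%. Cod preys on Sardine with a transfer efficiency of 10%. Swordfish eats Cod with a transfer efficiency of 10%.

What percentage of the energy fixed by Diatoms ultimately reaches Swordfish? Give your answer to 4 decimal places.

0.0100%

Product of link efficiencies: 0.1 × 0.1 × 0.1 × 0.1 = 0.0001
As a percentage: 0.0001 × 100 = 0.0100%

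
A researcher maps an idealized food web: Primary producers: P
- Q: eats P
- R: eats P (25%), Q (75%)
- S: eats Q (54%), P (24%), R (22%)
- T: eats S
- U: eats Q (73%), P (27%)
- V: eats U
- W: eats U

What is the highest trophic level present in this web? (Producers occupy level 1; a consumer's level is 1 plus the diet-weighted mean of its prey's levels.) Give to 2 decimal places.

3.93

Q: 1 + 1 = 2
R: 1 + (0.25×1 + 0.75×2) = 2.75
S: 1 + (0.54×2 + 0.24×1 + 0.22×2.75) = 2.925
T: 1 + 2.925 = 3.925
U: 1 + (0.73×2 + 0.27×1) = 2.73
V: 1 + 2.73 = 3.73
W: 1 + 2.73 = 3.73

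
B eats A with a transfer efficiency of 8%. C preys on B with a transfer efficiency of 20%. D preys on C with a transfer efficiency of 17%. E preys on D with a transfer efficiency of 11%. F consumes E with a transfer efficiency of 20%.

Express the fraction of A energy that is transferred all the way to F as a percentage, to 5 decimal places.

0.00598%

Product of link efficiencies: 0.08 × 0.2 × 0.17 × 0.11 × 0.2 = 0.00005984
As a percentage: 0.00005984 × 100 = 0.00598%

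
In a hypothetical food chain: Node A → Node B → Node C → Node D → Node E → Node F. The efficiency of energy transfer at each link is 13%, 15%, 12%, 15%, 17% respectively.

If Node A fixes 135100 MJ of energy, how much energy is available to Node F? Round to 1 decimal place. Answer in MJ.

8.1 MJ

Node B: 135100 × 0.13 = 17563 MJ
Node C: 17563 × 0.15 = 2634.45 MJ
Node D: 2634.45 × 0.12 = 316.134 MJ
Node E: 316.134 × 0.15 = 47.4201 MJ
Node F: 47.4201 × 0.17 = 8.061417 MJ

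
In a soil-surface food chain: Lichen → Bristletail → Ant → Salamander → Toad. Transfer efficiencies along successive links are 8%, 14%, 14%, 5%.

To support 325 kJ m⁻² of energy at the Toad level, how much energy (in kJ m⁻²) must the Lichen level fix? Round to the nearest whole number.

4145408 kJ m⁻²

Cumulative transfer efficiency: 0.08 × 0.14 × 0.14 × 0.05 = 0.0000784
Lichen energy = 325 / 0.0000784 = 4145408 kJ m⁻²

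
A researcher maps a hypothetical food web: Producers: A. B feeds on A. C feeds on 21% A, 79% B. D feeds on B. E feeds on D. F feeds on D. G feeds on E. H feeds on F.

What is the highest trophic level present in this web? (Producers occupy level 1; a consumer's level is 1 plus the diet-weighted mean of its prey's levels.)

B: 1 + 1 = 2
C: 1 + (0.21×1 + 0.79×2) = 2.79
D: 1 + 2 = 3
E: 1 + 3 = 4
F: 1 + 3 = 4
G: 1 + 4 = 5
H: 1 + 4 = 5

5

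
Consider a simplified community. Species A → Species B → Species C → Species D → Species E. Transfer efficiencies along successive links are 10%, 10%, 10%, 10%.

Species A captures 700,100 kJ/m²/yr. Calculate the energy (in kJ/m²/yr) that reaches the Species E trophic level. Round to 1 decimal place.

Species B: 700100 × 0.1 = 70010 kJ/m²/yr
Species C: 70010 × 0.1 = 7001 kJ/m²/yr
Species D: 7001 × 0.1 = 700.1 kJ/m²/yr
Species E: 700.1 × 0.1 = 70.01 kJ/m²/yr

70.0 kJ/m²/yr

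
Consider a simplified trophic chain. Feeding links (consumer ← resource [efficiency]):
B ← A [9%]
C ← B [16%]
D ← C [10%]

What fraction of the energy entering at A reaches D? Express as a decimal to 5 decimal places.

0.00144

Product of link efficiencies: 0.09 × 0.16 × 0.1 = 0.00144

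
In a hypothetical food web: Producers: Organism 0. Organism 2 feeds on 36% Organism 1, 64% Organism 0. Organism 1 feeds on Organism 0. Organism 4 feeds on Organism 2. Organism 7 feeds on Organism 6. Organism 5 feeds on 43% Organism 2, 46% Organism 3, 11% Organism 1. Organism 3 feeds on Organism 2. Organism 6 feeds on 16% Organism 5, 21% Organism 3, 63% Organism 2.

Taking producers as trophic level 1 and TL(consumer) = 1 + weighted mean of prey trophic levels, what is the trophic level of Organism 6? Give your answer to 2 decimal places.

3.80

Organism 1: 1 + 1 = 2
Organism 2: 1 + (0.36×2 + 0.64×1) = 2.36
Organism 3: 1 + 2.36 = 3.36
Organism 4: 1 + 2.36 = 3.36
Organism 5: 1 + (0.43×2.36 + 0.46×3.36 + 0.11×2) = 3.7804
Organism 6: 1 + (0.16×3.7804 + 0.21×3.36 + 0.63×2.36) = 3.797264
Organism 7: 1 + 3.797264 = 4.797264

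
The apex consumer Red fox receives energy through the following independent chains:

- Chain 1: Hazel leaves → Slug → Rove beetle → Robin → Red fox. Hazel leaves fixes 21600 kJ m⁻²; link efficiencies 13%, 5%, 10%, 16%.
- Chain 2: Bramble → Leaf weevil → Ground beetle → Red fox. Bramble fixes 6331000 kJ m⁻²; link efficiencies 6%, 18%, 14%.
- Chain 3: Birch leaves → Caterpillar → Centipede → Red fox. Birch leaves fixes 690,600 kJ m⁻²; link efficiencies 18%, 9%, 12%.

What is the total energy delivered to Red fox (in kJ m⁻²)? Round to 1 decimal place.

Chain 1: 21600 × 0.13 × 0.05 × 0.1 × 0.16 = 2.2464 kJ m⁻²
Chain 2: 6331000 × 0.06 × 0.18 × 0.14 = 9572.472 kJ m⁻²
Chain 3: 690600 × 0.18 × 0.09 × 0.12 = 1342.5264 kJ m⁻²
Total at Red fox: 2.2464 + 9572.472 + 1342.5264 = 10917.2448 kJ m⁻²

10917.2 kJ m⁻²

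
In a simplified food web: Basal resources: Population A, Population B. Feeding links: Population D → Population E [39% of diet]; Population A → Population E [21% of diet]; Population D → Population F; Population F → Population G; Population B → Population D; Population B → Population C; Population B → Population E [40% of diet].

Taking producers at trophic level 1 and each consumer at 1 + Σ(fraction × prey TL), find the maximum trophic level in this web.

Population C: 1 + 1 = 2
Population D: 1 + 1 = 2
Population E: 1 + (0.39×2 + 0.4×1 + 0.21×1) = 2.39
Population F: 1 + 2 = 3
Population G: 1 + 3 = 4

4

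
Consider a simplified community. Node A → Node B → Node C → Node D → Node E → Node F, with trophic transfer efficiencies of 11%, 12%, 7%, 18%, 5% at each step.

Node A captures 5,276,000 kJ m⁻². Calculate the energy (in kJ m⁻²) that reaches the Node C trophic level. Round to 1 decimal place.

69643.2 kJ m⁻²

Node B: 5276000 × 0.11 = 580360 kJ m⁻²
Node C: 580360 × 0.12 = 69643.2 kJ m⁻²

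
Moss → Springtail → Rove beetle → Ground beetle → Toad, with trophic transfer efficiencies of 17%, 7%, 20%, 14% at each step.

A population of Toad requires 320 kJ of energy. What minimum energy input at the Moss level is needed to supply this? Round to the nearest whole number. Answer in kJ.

960384 kJ

Cumulative transfer efficiency: 0.17 × 0.07 × 0.2 × 0.14 = 0.0003332
Moss energy = 320 / 0.0003332 = 960384 kJ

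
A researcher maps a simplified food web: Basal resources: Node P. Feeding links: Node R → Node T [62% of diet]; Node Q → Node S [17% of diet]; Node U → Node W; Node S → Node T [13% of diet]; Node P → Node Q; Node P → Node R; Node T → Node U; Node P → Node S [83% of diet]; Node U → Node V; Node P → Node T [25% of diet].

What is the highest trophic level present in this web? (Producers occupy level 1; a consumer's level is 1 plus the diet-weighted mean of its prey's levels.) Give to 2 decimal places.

Node Q: 1 + 1 = 2
Node R: 1 + 1 = 2
Node S: 1 + (0.17×2 + 0.83×1) = 2.17
Node T: 1 + (0.13×2.17 + 0.25×1 + 0.62×2) = 2.7721
Node U: 1 + 2.7721 = 3.7721
Node V: 1 + 3.7721 = 4.7721
Node W: 1 + 3.7721 = 4.7721

4.77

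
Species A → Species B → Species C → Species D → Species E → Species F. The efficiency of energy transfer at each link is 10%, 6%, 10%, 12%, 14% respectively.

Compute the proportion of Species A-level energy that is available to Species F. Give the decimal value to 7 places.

0.0000101

Product of link efficiencies: 0.1 × 0.06 × 0.1 × 0.12 × 0.14 = 0.00001008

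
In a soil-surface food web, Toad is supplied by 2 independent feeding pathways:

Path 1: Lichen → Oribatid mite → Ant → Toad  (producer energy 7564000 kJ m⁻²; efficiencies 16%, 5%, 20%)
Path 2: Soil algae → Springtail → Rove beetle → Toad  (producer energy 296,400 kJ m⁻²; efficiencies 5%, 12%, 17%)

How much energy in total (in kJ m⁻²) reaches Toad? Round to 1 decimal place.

Path 1: 7564000 × 0.16 × 0.05 × 0.2 = 12102.4 kJ m⁻²
Path 2: 296400 × 0.05 × 0.12 × 0.17 = 302.328 kJ m⁻²
Total at Toad: 12102.4 + 302.328 = 12404.728 kJ m⁻²

12404.7 kJ m⁻²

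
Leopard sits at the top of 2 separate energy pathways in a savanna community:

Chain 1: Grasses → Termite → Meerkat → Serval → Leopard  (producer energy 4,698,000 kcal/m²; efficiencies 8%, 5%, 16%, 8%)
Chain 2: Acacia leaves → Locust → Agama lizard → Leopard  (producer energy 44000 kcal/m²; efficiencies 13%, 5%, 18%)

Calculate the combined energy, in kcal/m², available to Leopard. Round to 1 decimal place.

Chain 1: 4698000 × 0.08 × 0.05 × 0.16 × 0.08 = 240.5376 kcal/m²
Chain 2: 44000 × 0.13 × 0.05 × 0.18 = 51.48 kcal/m²
Total at Leopard: 240.5376 + 51.48 = 292.0176 kcal/m²

292.0 kcal/m²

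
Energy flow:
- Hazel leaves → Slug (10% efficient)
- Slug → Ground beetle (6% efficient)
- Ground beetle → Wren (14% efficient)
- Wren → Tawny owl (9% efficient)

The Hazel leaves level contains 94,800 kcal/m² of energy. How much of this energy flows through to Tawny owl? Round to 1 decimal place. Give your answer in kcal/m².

Slug: 94800 × 0.1 = 9480 kcal/m²
Ground beetle: 9480 × 0.06 = 568.8 kcal/m²
Wren: 568.8 × 0.14 = 79.632 kcal/m²
Tawny owl: 79.632 × 0.09 = 7.16688 kcal/m²

7.2 kcal/m²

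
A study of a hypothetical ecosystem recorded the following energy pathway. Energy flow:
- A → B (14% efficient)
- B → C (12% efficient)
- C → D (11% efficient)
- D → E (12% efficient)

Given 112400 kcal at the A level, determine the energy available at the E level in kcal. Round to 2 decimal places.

24.93 kcal

B: 112400 × 0.14 = 15736 kcal
C: 15736 × 0.12 = 1888.32 kcal
D: 1888.32 × 0.11 = 207.7152 kcal
E: 207.7152 × 0.12 = 24.925824 kcal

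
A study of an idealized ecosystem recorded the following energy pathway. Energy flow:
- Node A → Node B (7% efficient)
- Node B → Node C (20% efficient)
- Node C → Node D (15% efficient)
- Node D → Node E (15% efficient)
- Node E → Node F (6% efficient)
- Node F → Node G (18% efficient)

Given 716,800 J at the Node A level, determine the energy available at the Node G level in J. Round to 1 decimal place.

2.4 J

Node B: 716800 × 0.07 = 50176 J
Node C: 50176 × 0.2 = 10035.2 J
Node D: 10035.2 × 0.15 = 1505.28 J
Node E: 1505.28 × 0.15 = 225.792 J
Node F: 225.792 × 0.06 = 13.54752 J
Node G: 13.54752 × 0.18 = 2.4385536 J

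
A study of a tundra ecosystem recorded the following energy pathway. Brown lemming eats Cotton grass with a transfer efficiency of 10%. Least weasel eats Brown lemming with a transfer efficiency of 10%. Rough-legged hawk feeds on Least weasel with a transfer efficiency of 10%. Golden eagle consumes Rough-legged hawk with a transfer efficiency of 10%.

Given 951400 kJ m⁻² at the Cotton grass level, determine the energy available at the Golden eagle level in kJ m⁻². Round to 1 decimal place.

Brown lemming: 951400 × 0.1 = 95140 kJ m⁻²
Least weasel: 95140 × 0.1 = 9514 kJ m⁻²
Rough-legged hawk: 9514 × 0.1 = 951.4 kJ m⁻²
Golden eagle: 951.4 × 0.1 = 95.14 kJ m⁻²

95.1 kJ m⁻²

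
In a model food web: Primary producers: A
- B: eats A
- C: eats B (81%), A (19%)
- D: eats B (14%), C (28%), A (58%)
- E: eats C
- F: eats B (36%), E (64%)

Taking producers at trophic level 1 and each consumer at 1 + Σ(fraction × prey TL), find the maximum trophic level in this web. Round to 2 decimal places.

4.16

B: 1 + 1 = 2
C: 1 + (0.81×2 + 0.19×1) = 2.81
D: 1 + (0.14×2 + 0.28×2.81 + 0.58×1) = 2.6468
E: 1 + 2.81 = 3.81
F: 1 + (0.36×2 + 0.64×3.81) = 4.1584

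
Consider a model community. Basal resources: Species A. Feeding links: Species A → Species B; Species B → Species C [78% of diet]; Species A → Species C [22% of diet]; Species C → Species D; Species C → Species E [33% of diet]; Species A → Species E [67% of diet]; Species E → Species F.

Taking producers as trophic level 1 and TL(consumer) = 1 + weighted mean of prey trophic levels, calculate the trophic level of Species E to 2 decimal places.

Species B: 1 + 1 = 2
Species C: 1 + (0.78×2 + 0.22×1) = 2.78
Species D: 1 + 2.78 = 3.78
Species E: 1 + (0.33×2.78 + 0.67×1) = 2.5874
Species F: 1 + 2.5874 = 3.5874

2.59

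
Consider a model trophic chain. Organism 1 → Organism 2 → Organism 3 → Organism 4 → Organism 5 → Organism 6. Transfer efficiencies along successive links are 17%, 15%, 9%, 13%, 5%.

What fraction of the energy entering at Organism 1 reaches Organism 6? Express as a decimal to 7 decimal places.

0.0000149

Product of link efficiencies: 0.17 × 0.15 × 0.09 × 0.13 × 0.05 = 0.0000149175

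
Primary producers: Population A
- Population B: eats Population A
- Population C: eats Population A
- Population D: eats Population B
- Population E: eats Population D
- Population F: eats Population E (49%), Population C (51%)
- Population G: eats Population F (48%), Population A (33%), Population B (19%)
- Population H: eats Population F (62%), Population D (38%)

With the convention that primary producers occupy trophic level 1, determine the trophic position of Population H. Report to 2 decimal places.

Population B: 1 + 1 = 2
Population C: 1 + 1 = 2
Population D: 1 + 2 = 3
Population E: 1 + 3 = 4
Population F: 1 + (0.49×4 + 0.51×2) = 3.98
Population G: 1 + (0.48×3.98 + 0.33×1 + 0.19×2) = 3.6204
Population H: 1 + (0.62×3.98 + 0.38×3) = 4.6076

4.61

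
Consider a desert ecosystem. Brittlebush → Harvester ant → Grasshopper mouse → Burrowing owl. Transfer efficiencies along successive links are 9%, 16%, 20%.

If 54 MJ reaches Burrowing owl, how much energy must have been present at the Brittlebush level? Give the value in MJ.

18750 MJ

Cumulative transfer efficiency: 0.09 × 0.16 × 0.2 = 0.00288
Brittlebush energy = 54 / 0.00288 = 18750 MJ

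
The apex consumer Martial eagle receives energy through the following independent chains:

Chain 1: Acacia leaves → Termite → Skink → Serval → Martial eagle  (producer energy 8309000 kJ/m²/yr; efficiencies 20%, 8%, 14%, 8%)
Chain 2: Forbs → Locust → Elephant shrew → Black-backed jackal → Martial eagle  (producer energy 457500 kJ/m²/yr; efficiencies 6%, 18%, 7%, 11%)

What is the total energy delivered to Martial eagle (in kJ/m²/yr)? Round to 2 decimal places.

1527.02 kJ/m²/yr

Chain 1: 8309000 × 0.2 × 0.08 × 0.14 × 0.08 = 1488.9728 kJ/m²/yr
Chain 2: 457500 × 0.06 × 0.18 × 0.07 × 0.11 = 38.0457 kJ/m²/yr
Total at Martial eagle: 1488.9728 + 38.0457 = 1527.0185 kJ/m²/yr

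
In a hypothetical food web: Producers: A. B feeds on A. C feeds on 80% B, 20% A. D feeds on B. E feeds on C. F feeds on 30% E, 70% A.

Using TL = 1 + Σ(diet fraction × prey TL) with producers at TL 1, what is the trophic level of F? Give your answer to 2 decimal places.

B: 1 + 1 = 2
C: 1 + (0.8×2 + 0.2×1) = 2.8
D: 1 + 2 = 3
E: 1 + 2.8 = 3.8
F: 1 + (0.3×3.8 + 0.7×1) = 2.84

2.84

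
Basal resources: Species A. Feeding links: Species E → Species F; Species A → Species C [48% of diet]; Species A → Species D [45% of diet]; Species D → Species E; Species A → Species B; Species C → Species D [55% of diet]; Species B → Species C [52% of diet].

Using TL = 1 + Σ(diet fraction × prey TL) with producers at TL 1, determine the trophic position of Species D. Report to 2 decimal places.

2.84

Species B: 1 + 1 = 2
Species C: 1 + (0.52×2 + 0.48×1) = 2.52
Species D: 1 + (0.45×1 + 0.55×2.52) = 2.836
Species E: 1 + 2.836 = 3.836
Species F: 1 + 3.836 = 4.836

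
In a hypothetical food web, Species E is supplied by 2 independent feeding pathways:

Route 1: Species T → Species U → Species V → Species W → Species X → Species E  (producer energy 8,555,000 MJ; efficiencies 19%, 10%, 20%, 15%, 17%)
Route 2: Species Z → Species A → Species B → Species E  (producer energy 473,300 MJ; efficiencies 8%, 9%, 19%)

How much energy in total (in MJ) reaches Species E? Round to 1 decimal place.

1476.5 MJ

Route 1: 8555000 × 0.19 × 0.1 × 0.2 × 0.15 × 0.17 = 828.9795 MJ
Route 2: 473300 × 0.08 × 0.09 × 0.19 = 647.4744 MJ
Total at Species E: 828.9795 + 647.4744 = 1476.4539 MJ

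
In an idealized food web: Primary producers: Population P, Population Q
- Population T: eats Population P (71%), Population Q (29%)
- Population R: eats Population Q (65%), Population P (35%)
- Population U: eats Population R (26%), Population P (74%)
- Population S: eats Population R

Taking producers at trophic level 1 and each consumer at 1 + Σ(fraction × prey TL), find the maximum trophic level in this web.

Population R: 1 + (0.65×1 + 0.35×1) = 2
Population S: 1 + 2 = 3
Population T: 1 + (0.71×1 + 0.29×1) = 2
Population U: 1 + (0.26×2 + 0.74×1) = 2.26

3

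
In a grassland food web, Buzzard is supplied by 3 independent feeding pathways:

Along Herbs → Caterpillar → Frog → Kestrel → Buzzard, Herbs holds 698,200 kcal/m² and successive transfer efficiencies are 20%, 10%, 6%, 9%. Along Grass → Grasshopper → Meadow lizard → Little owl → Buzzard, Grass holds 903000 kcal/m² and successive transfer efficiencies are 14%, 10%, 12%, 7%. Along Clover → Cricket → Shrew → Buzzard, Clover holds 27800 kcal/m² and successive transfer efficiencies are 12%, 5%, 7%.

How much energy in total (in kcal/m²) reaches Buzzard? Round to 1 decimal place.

Via Herbs: 698200 × 0.2 × 0.1 × 0.06 × 0.09 = 75.4056 kcal/m²
Via Grass: 903000 × 0.14 × 0.1 × 0.12 × 0.07 = 106.1928 kcal/m²
Via Clover: 27800 × 0.12 × 0.05 × 0.07 = 11.676 kcal/m²
Total at Buzzard: 75.4056 + 106.1928 + 11.676 = 193.2744 kcal/m²

193.3 kcal/m²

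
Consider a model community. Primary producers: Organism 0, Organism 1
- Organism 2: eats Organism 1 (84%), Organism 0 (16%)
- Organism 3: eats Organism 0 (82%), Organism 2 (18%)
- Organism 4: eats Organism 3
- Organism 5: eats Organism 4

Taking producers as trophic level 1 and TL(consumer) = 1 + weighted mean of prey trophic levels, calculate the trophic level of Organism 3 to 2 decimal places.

2.18

Organism 2: 1 + (0.84×1 + 0.16×1) = 2
Organism 3: 1 + (0.82×1 + 0.18×2) = 2.18
Organism 4: 1 + 2.18 = 3.18
Organism 5: 1 + 3.18 = 4.18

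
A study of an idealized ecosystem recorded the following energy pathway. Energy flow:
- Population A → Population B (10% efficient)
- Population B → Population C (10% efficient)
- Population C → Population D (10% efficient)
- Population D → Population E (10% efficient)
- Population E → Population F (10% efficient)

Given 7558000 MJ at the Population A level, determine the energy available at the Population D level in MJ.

7558 MJ

Population B: 7558000 × 0.1 = 755800 MJ
Population C: 755800 × 0.1 = 75580 MJ
Population D: 75580 × 0.1 = 7558 MJ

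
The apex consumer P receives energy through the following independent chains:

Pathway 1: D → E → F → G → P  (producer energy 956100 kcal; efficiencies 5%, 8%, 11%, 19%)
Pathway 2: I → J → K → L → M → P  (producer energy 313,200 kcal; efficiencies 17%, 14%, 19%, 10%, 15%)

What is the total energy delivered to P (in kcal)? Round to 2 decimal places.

101.17 kcal

Pathway 1: 956100 × 0.05 × 0.08 × 0.11 × 0.19 = 79.92996 kcal
Pathway 2: 313200 × 0.17 × 0.14 × 0.19 × 0.1 × 0.15 = 21.244356 kcal
Total at P: 79.92996 + 21.244356 = 101.174316 kcal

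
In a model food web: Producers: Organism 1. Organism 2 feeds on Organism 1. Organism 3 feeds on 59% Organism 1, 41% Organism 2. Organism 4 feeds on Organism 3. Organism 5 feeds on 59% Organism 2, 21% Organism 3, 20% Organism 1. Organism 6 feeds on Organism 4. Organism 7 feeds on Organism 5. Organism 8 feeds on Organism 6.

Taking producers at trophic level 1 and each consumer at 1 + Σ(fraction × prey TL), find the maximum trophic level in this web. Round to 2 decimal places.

Organism 2: 1 + 1 = 2
Organism 3: 1 + (0.59×1 + 0.41×2) = 2.41
Organism 4: 1 + 2.41 = 3.41
Organism 5: 1 + (0.59×2 + 0.21×2.41 + 0.2×1) = 2.8861
Organism 6: 1 + 3.41 = 4.41
Organism 7: 1 + 2.8861 = 3.8861
Organism 8: 1 + 4.41 = 5.41

5.41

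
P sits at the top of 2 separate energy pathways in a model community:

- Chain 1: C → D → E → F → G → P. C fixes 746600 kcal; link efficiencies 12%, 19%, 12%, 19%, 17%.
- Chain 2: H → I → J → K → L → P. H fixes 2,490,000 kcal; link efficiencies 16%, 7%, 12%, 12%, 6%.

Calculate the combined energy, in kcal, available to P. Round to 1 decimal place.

Chain 1: 746600 × 0.12 × 0.19 × 0.12 × 0.19 × 0.17 = 65.97913248 kcal
Chain 2: 2490000 × 0.16 × 0.07 × 0.12 × 0.12 × 0.06 = 24.095232 kcal
Total at P: 65.97913248 + 24.095232 = 90.07436448 kcal

90.1 kcal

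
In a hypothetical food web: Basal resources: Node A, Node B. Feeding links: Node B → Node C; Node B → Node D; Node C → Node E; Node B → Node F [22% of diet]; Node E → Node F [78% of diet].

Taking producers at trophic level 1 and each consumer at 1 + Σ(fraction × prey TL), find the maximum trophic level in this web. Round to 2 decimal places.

Node C: 1 + 1 = 2
Node D: 1 + 1 = 2
Node E: 1 + 2 = 3
Node F: 1 + (0.22×1 + 0.78×3) = 3.56

3.56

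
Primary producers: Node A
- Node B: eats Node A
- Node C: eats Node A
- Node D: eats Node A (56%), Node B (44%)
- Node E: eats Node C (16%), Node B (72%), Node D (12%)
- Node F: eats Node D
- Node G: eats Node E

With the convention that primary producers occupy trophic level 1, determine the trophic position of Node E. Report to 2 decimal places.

Node B: 1 + 1 = 2
Node C: 1 + 1 = 2
Node D: 1 + (0.56×1 + 0.44×2) = 2.44
Node E: 1 + (0.16×2 + 0.72×2 + 0.12×2.44) = 3.0528
Node F: 1 + 2.44 = 3.44
Node G: 1 + 3.0528 = 4.0528

3.05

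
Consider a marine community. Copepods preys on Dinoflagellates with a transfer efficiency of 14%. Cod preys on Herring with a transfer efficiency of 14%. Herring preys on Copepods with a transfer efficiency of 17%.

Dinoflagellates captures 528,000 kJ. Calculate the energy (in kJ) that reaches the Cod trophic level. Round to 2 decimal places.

Copepods: 528000 × 0.14 = 73920 kJ
Herring: 73920 × 0.17 = 12566.4 kJ
Cod: 12566.4 × 0.14 = 1759.296 kJ

1759.30 kJ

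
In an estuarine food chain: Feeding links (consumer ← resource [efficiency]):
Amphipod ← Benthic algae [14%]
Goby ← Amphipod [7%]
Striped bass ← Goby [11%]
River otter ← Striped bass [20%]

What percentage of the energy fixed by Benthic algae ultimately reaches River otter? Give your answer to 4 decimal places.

0.0216%

Product of link efficiencies: 0.14 × 0.07 × 0.11 × 0.2 = 0.0002156
As a percentage: 0.0002156 × 100 = 0.0216%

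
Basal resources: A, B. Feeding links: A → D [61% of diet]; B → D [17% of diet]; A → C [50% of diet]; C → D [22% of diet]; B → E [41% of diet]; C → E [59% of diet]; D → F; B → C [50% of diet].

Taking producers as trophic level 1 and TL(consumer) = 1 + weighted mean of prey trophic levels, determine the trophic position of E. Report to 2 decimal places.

C: 1 + (0.5×1 + 0.5×1) = 2
D: 1 + (0.22×2 + 0.61×1 + 0.17×1) = 2.22
E: 1 + (0.59×2 + 0.41×1) = 2.59
F: 1 + 2.22 = 3.22

2.59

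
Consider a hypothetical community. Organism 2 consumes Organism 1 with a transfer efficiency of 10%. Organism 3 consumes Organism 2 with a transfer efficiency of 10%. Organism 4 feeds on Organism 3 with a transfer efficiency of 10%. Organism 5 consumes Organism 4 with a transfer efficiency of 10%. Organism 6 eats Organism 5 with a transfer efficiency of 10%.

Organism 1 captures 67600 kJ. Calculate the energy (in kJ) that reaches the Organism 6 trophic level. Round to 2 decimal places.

0.68 kJ

Organism 2: 67600 × 0.1 = 6760 kJ
Organism 3: 6760 × 0.1 = 676 kJ
Organism 4: 676 × 0.1 = 67.6 kJ
Organism 5: 67.6 × 0.1 = 6.76 kJ
Organism 6: 6.76 × 0.1 = 0.676 kJ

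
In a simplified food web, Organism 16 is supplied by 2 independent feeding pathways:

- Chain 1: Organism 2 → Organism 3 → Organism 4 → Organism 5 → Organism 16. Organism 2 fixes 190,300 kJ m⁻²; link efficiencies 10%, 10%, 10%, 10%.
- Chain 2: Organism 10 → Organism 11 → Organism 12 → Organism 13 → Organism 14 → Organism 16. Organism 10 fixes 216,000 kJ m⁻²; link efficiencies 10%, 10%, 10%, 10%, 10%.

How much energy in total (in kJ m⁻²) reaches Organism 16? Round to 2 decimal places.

21.19 kJ m⁻²

Chain 1: 190300 × 0.1 × 0.1 × 0.1 × 0.1 = 19.03 kJ m⁻²
Chain 2: 216000 × 0.1 × 0.1 × 0.1 × 0.1 × 0.1 = 2.16 kJ m⁻²
Total at Organism 16: 19.03 + 2.16 = 21.19 kJ m⁻²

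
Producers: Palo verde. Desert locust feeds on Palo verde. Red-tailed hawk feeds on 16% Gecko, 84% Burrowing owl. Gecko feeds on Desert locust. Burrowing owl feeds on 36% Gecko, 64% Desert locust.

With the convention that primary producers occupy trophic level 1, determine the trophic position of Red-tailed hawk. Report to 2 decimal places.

Desert locust: 1 + 1 = 2
Gecko: 1 + 2 = 3
Burrowing owl: 1 + (0.36×3 + 0.64×2) = 3.36
Red-tailed hawk: 1 + (0.16×3 + 0.84×3.36) = 4.3024

4.30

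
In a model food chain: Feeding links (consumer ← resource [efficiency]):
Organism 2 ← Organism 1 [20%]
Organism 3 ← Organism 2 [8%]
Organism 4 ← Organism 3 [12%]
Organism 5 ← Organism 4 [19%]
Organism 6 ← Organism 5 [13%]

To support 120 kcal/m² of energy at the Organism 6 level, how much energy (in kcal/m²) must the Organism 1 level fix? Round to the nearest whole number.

Cumulative transfer efficiency: 0.2 × 0.08 × 0.12 × 0.19 × 0.13 = 0.000047424
Organism 1 energy = 120 / 0.000047424 = 2530364 kcal/m²

2530364 kcal/m²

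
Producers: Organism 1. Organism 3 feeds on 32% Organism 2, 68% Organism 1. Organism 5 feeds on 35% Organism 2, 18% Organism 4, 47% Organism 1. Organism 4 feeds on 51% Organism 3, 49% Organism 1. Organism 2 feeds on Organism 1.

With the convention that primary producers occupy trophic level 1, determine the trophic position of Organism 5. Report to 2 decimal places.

Organism 2: 1 + 1 = 2
Organism 3: 1 + (0.32×2 + 0.68×1) = 2.32
Organism 4: 1 + (0.51×2.32 + 0.49×1) = 2.6732
Organism 5: 1 + (0.35×2 + 0.18×2.6732 + 0.47×1) = 2.651176

2.65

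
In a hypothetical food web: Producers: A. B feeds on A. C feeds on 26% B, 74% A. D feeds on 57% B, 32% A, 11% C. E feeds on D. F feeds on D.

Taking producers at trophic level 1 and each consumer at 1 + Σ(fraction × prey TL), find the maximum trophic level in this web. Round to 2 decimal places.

B: 1 + 1 = 2
C: 1 + (0.26×2 + 0.74×1) = 2.26
D: 1 + (0.57×2 + 0.32×1 + 0.11×2.26) = 2.7086
E: 1 + 2.7086 = 3.7086
F: 1 + 2.7086 = 3.7086

3.71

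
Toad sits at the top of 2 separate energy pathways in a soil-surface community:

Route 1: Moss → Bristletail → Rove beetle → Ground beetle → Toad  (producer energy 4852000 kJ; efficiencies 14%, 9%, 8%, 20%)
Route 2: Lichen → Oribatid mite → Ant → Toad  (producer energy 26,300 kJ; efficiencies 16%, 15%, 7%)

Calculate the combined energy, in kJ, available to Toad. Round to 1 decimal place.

Route 1: 4852000 × 0.14 × 0.09 × 0.08 × 0.2 = 978.1632 kJ
Route 2: 26300 × 0.16 × 0.15 × 0.07 = 44.184 kJ
Total at Toad: 978.1632 + 44.184 = 1022.3472 kJ

1022.3 kJ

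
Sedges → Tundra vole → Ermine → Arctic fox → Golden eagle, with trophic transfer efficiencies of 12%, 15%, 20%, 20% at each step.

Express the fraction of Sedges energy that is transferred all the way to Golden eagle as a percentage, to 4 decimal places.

Product of link efficiencies: 0.12 × 0.15 × 0.2 × 0.2 = 0.00072
As a percentage: 0.00072 × 100 = 0.0720%

0.0720%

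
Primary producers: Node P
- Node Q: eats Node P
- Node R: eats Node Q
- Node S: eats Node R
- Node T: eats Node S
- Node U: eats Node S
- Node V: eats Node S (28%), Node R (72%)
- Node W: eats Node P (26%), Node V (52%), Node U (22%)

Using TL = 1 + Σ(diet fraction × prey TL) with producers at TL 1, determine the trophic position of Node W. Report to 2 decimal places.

4.59

Node Q: 1 + 1 = 2
Node R: 1 + 2 = 3
Node S: 1 + 3 = 4
Node T: 1 + 4 = 5
Node U: 1 + 4 = 5
Node V: 1 + (0.28×4 + 0.72×3) = 4.28
Node W: 1 + (0.26×1 + 0.52×4.28 + 0.22×5) = 4.5856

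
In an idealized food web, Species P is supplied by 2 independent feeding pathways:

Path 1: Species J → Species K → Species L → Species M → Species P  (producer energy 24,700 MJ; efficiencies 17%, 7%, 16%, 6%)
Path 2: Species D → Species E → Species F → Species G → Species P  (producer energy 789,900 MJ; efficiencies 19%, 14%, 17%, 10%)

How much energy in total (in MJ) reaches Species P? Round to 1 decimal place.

Path 1: 24700 × 0.17 × 0.07 × 0.16 × 0.06 = 2.821728 MJ
Path 2: 789900 × 0.19 × 0.14 × 0.17 × 0.1 = 357.19278 MJ
Total at Species P: 2.821728 + 357.19278 = 360.014508 MJ

360.0 MJ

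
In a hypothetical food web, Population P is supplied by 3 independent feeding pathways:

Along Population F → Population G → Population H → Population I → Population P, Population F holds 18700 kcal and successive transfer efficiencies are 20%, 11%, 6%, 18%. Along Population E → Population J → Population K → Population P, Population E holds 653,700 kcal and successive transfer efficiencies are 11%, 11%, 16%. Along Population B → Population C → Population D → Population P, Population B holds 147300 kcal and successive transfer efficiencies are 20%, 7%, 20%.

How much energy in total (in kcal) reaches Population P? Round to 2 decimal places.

1682.45 kcal

Via Population F: 18700 × 0.2 × 0.11 × 0.06 × 0.18 = 4.44312 kcal
Via Population E: 653700 × 0.11 × 0.11 × 0.16 = 1265.5632 kcal
Via Population B: 147300 × 0.2 × 0.07 × 0.2 = 412.44 kcal
Total at Population P: 4.44312 + 1265.5632 + 412.44 = 1682.44632 kcal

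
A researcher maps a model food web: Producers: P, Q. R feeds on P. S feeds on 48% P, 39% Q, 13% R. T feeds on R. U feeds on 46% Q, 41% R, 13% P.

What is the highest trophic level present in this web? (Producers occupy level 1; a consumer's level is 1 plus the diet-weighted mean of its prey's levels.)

3

R: 1 + 1 = 2
S: 1 + (0.48×1 + 0.39×1 + 0.13×2) = 2.13
T: 1 + 2 = 3
U: 1 + (0.46×1 + 0.41×2 + 0.13×1) = 2.41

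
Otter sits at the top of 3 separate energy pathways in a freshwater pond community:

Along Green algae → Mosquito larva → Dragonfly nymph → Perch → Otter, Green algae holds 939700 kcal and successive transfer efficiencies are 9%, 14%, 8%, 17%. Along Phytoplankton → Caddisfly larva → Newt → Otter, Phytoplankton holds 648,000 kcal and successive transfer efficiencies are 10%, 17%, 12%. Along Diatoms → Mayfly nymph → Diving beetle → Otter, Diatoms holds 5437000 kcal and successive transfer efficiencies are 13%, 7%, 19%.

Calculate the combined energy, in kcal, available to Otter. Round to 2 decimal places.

Via Green algae: 939700 × 0.09 × 0.14 × 0.08 × 0.17 = 161.026992 kcal
Via Phytoplankton: 648000 × 0.1 × 0.17 × 0.12 = 1321.92 kcal
Via Diatoms: 5437000 × 0.13 × 0.07 × 0.19 = 9400.573 kcal
Total at Otter: 161.026992 + 1321.92 + 9400.573 = 10883.519992 kcal

10883.52 kcal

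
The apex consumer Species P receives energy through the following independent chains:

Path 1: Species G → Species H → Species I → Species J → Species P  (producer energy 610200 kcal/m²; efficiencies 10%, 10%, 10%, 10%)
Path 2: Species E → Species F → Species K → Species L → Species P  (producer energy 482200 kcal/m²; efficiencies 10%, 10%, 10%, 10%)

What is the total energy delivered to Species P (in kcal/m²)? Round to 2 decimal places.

109.24 kcal/m²

Path 1: 610200 × 0.1 × 0.1 × 0.1 × 0.1 = 61.02 kcal/m²
Path 2: 482200 × 0.1 × 0.1 × 0.1 × 0.1 = 48.22 kcal/m²
Total at Species P: 61.02 + 48.22 = 109.24 kcal/m²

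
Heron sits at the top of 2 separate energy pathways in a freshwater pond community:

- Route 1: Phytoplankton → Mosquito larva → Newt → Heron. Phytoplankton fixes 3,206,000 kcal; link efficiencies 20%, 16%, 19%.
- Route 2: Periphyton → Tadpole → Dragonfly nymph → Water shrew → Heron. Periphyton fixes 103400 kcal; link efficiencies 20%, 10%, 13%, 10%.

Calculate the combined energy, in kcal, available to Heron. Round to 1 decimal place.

Route 1: 3206000 × 0.2 × 0.16 × 0.19 = 19492.48 kcal
Route 2: 103400 × 0.2 × 0.1 × 0.13 × 0.1 = 26.884 kcal
Total at Heron: 19492.48 + 26.884 = 19519.364 kcal

19519.4 kcal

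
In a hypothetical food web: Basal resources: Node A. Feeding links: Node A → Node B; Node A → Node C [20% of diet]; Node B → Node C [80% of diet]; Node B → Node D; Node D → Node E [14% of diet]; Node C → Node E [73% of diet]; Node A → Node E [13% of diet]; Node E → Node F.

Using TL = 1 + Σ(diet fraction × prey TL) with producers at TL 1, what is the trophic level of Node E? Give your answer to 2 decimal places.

Node B: 1 + 1 = 2
Node C: 1 + (0.2×1 + 0.8×2) = 2.8
Node D: 1 + 2 = 3
Node E: 1 + (0.14×3 + 0.73×2.8 + 0.13×1) = 3.594
Node F: 1 + 3.594 = 4.594

3.59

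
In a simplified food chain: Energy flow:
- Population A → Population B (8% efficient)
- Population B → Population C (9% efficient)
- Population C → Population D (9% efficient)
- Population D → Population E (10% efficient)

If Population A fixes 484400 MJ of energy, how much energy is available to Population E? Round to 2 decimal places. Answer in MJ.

Population B: 484400 × 0.08 = 38752 MJ
Population C: 38752 × 0.09 = 3487.68 MJ
Population D: 3487.68 × 0.09 = 313.8912 MJ
Population E: 313.8912 × 0.1 = 31.38912 MJ

31.39 MJ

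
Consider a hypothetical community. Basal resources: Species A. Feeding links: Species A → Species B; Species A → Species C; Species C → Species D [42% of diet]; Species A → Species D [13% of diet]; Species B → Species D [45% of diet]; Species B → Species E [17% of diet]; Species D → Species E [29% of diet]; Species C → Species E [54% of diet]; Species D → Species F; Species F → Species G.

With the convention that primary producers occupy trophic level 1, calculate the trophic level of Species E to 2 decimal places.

3.25

Species B: 1 + 1 = 2
Species C: 1 + 1 = 2
Species D: 1 + (0.42×2 + 0.13×1 + 0.45×2) = 2.87
Species E: 1 + (0.17×2 + 0.29×2.87 + 0.54×2) = 3.2523
Species F: 1 + 2.87 = 3.87
Species G: 1 + 3.87 = 4.87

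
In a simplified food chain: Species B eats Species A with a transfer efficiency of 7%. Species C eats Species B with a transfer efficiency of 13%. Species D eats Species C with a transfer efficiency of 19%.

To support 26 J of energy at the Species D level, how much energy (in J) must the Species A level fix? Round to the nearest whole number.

15038 J

Cumulative transfer efficiency: 0.07 × 0.13 × 0.19 = 0.001729
Species A energy = 26 / 0.001729 = 15038 J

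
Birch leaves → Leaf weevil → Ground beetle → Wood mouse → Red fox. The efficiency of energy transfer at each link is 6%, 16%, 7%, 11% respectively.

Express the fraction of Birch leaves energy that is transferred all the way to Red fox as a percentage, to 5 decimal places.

0.00739%

Product of link efficiencies: 0.06 × 0.16 × 0.07 × 0.11 = 0.00007392
As a percentage: 0.00007392 × 100 = 0.00739%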